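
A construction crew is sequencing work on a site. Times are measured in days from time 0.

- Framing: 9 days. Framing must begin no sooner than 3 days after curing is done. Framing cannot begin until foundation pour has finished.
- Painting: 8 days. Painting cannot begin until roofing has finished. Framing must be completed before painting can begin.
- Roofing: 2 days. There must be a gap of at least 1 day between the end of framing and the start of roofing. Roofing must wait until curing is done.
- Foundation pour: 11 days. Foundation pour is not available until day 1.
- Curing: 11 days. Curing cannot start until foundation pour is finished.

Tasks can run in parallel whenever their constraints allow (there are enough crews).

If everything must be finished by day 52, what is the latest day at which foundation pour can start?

Nothing follows painting; the deadline of day 52 is its only limit. It must start by 52 − 8 = day 44.
Roofing has to be done before painting (must start by day 44). That means finishing by day 44, i.e. starting by 44 − 2 = day 42.
Framing feeds roofing (must start by day 42, minus 1-day gap → day 41); painting (must start by day 44). Taking the minimum, framing must finish by day 41 and start by 41 − 9 = day 32.
Curing feeds framing (must start by day 32, minus 3-day gap → day 29); roofing (must start by day 42). Taking the minimum, curing must finish by day 29 and start by 29 − 11 = day 18.
Foundation pour has several dependents: curing (must start by day 18); framing (must start by day 32). The earliest of those limits is day 18, so foundation pour must start by 18 − 11 = day 7.

7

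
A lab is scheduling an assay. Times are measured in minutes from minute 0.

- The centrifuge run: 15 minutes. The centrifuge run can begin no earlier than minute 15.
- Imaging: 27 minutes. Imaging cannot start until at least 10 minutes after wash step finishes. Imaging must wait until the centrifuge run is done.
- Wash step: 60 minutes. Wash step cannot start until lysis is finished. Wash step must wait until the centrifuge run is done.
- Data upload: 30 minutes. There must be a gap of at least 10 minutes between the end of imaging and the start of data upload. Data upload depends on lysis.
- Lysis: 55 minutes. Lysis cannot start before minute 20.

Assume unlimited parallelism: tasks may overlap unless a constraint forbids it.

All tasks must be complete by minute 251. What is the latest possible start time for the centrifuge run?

99

Data upload has no dependents, so it just needs to finish by minute 251. Starting by 251 − 30 = minute 221 achieves that.
Imaging feeds into data upload (must start by minute 221, minus 10-minute gap → minute 211); so imaging must finish by minute 211 and therefore start by minute 184.
Wash step must finish before imaging (must start by minute 184, minus 10-minute gap → minute 174). With a 60-minute duration, wash step must start by 174 − 60 = minute 114.
The centrifuge run must finish in time for wash step (must start by minute 114); imaging (must start by minute 184). The tightest is minute 114, so the centrifuge run must start by 114 − 15 = minute 99.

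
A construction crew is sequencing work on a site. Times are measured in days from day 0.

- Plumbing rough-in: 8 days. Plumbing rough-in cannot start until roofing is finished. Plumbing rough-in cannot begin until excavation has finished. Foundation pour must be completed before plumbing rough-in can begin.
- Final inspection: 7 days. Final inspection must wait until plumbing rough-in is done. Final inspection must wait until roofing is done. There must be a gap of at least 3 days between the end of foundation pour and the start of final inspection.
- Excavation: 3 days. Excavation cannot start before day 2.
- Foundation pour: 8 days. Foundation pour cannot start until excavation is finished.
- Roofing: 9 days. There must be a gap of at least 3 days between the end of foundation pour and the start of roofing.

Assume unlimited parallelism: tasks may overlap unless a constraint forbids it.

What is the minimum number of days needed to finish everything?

Excavation cannot begin until its own release at day 2. It runs from day 2 to 2 + 3 = day 5.
Foundation pour cannot begin until excavation (finishes day 5). It runs from day 5 to 5 + 8 = day 13.
After foundation pour (finishes day 13, plus 3-day gap → day 16), roofing can start at day 16 and finishes at day 25.
Plumbing rough-in has to wait for roofing (finishes day 25); excavation (finishes day 5); foundation pour (finishes day 13). The latest of these is day 25, so plumbing rough-in runs day 25 to 25 + 8 = day 33.
For final inspection: plumbing rough-in (finishes day 33); roofing (finishes day 25); foundation pour (finishes day 13, plus 3-day gap → day 16). Taking the maximum gives a start of day 33, and it finishes at 33 + 7 = day 40.
All tasks are finished once the last one completes. Finish times: Excavation at 5, Foundation pour at 13, Roofing at 25, Plumbing rough-in at 33, Final inspection at 40. The latest is day 40.

40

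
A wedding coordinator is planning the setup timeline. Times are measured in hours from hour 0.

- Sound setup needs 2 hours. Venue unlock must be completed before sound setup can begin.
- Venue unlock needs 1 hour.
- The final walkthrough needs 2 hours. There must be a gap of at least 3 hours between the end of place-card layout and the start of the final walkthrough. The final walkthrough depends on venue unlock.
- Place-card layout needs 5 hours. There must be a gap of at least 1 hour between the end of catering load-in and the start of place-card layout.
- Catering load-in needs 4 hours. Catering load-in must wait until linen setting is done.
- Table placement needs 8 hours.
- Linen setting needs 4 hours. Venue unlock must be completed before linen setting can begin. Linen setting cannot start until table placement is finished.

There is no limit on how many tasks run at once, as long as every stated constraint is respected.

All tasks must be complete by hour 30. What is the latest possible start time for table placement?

The final walkthrough must finish by hour 30; it takes 2 hours, so it must start by 30 − 2 = hour 28.
Place-card layout must finish before the final walkthrough (must start by hour 28, minus 3-hour gap → hour 25). With a 5-hour duration, place-card layout must start by 25 − 5 = hour 20.
Catering load-in feeds into place-card layout (must start by hour 20, minus 1-hour gap → hour 19); so catering load-in must finish by hour 19 and therefore start by hour 15.
Since catering load-in (must start by hour 15) depends on it, linen setting must finish by hour 15. Backing off its 4-hour duration gives a latest start of hour 11.
Table placement must finish before linen setting (must start by hour 11). With an 8-hour duration, table placement must start by 11 − 8 = hour 3.

3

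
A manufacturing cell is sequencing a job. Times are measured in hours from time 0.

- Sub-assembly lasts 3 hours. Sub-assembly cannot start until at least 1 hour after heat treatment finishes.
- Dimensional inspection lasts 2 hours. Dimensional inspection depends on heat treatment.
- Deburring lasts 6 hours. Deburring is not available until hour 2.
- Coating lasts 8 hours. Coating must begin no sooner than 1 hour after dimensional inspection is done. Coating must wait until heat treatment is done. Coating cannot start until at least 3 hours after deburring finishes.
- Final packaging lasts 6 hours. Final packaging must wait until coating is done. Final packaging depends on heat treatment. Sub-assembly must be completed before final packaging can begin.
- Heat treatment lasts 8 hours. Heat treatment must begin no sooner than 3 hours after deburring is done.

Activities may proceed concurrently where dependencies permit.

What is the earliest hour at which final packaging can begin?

After its own release at hour 2, deburring can start at hour 2 and finishes at hour 8.
Heat treatment waits on deburring (finishes hour 8, plus 3-hour gap → hour 11), so it starts at hour 11 and finishes at 11 + 8 = hour 19.
After heat treatment (finishes hour 19, plus 1-hour gap → hour 20), sub-assembly can start at hour 20 and finishes at hour 23.
Dimensional inspection cannot begin until heat treatment (finishes hour 19). It runs from hour 19 to 19 + 2 = hour 21.
Coating needs all of dimensional inspection (finishes hour 21, plus 1-hour gap → hour 22); heat treatment (finishes hour 19); deburring (finishes hour 8, plus 3-hour gap → hour 11). That puts its earliest start at hour 22; it finishes at 22 + 8 = hour 30.
Final packaging waits on coating (finishes hour 30); heat treatment (finishes hour 19); sub-assembly (finishes hour 23). The latest of these is hour 30, which is the earliest final packaging can start.

30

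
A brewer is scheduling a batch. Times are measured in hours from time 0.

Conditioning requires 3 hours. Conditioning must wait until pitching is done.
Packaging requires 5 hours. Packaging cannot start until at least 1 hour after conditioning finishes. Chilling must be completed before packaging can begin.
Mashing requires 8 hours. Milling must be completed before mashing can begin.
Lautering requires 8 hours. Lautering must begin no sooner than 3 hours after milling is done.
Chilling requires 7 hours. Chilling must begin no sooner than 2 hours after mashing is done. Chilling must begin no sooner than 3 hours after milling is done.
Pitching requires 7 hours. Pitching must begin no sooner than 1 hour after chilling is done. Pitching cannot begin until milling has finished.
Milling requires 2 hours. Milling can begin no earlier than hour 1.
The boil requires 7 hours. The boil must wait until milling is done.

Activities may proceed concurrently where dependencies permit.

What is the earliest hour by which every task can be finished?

Milling waits on its own release at hour 1, so it starts at hour 1 and finishes at 1 + 2 = hour 3.
The boil waits on milling (finishes hour 3), so it starts at hour 3 and finishes at 3 + 7 = hour 10.
Lautering cannot begin until milling (finishes hour 3, plus 3-hour gap → hour 6). It runs from hour 6 to 6 + 8 = hour 14.
After milling (finishes hour 3), mashing can start at hour 3 and finishes at hour 11.
For chilling: mashing (finishes hour 11, plus 2-hour gap → hour 13); milling (finishes hour 3, plus 3-hour gap → hour 6). Taking the maximum gives a start of hour 13, and it finishes at 13 + 7 = hour 20.
Pitching has to wait for chilling (finishes hour 20, plus 1-hour gap → hour 21); milling (finishes hour 3). The latest of these is hour 21, so pitching runs hour 21 to 21 + 7 = hour 28.
Conditioning waits on pitching (finishes hour 28), so it starts at hour 28 and finishes at 28 + 3 = hour 31.
Packaging has to wait for conditioning (finishes hour 31, plus 1-hour gap → hour 32); chilling (finishes hour 20). The latest of these is hour 32, so packaging runs hour 32 to 32 + 5 = hour 37.
All tasks are finished once the last one completes. Finish times: Milling at 3, Mashing at 11, Lautering at 14, The boil at 10, Chilling at 20, Pitching at 28, Conditioning at 31, Packaging at 37. The latest is hour 37.

37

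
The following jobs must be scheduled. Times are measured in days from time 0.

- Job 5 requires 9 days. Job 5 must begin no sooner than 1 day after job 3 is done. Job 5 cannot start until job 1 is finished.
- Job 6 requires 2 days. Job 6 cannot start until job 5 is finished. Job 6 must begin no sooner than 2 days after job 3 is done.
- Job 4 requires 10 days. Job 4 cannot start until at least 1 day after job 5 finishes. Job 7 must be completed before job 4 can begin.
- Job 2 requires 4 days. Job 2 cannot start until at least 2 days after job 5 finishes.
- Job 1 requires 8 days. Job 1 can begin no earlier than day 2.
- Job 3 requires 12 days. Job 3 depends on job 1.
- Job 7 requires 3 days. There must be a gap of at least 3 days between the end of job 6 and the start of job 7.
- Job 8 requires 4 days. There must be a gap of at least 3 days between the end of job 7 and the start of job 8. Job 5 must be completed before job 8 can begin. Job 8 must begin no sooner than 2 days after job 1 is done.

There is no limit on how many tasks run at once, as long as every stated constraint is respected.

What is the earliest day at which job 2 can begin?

Job 1 cannot begin until its own release at day 2. It runs from day 2 to 2 + 8 = day 10.
After job 1 (finishes day 10), job 3 can start at day 10 and finishes at day 22.
Job 5 cannot start until job 3 (finishes day 22, plus 1-day gap → day 23); job 1 (finishes day 10). The controlling bound is day 23, so job 5 finishes at 23 + 9 = day 32.
Job 2 waits on job 5 (finishes day 32, plus 2-day gap → day 34), so the earliest it can start is day 34.

34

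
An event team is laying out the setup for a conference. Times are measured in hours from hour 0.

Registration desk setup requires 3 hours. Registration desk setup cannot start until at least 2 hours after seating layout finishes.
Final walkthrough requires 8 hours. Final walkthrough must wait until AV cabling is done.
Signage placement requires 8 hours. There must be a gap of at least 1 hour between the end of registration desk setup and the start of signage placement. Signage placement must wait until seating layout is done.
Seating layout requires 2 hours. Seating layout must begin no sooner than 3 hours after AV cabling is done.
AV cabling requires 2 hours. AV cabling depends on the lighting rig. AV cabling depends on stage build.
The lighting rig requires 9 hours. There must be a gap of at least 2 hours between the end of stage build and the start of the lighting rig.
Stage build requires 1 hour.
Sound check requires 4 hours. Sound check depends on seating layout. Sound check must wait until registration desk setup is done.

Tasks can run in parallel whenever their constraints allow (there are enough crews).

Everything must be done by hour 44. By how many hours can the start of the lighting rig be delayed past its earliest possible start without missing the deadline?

11

Stage build has no prerequisites, so it starts at hour 0 and finishes at hour 1.
After stage build (finishes hour 1, plus 2-hour gap → hour 3), the lighting rig can start at hour 3 and finishes at hour 12.

Working backward from the deadline:
To finish by hour 44, signage placement (duration 8) must start no later than hour 36.
To finish by hour 44, sound check (duration 4) must start no later than hour 40.
Registration desk setup feeds signage placement (must start by hour 36, minus 1-hour gap → hour 35); sound check (must start by hour 40). Taking the minimum, registration desk setup must finish by hour 35 and start by 35 − 3 = hour 32.
For seating layout: registration desk setup (must start by hour 32, minus 2-hour gap → hour 30); signage placement (must start by hour 36); sound check (must start by hour 40). The most restrictive is hour 30; with a 2-hour duration, seating layout must start by hour 28.
To finish by hour 44, final walkthrough (duration 8) must start no later than hour 36.
For AV cabling: seating layout (must start by hour 28, minus 3-hour gap → hour 25); final walkthrough (must start by hour 36). The most restrictive is hour 25; with a 2-hour duration, AV cabling must start by hour 23.
The lighting rig has to be done before AV cabling (must start by hour 23). That means finishing by hour 23, i.e. starting by 23 − 9 = hour 14.
So the lighting rig can start as early as hour 3 and as late as hour 14, giving 14 − 3 = 11 hours of slack.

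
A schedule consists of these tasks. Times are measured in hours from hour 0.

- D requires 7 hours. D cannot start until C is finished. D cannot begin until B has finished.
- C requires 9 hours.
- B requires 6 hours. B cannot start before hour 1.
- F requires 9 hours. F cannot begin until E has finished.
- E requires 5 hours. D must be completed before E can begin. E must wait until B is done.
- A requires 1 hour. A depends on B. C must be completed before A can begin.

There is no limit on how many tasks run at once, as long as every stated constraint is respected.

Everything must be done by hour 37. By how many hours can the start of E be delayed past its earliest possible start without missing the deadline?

Nothing blocks C, so it runs from hour 0 to hour 9.
After its own release at hour 1, B can start at hour 1 and finishes at hour 7.
D cannot start until C (finishes hour 9); B (finishes hour 7). The controlling bound is hour 9, so D finishes at 9 + 7 = hour 16.
E has to wait for D (finishes hour 16); B (finishes hour 7). The latest of these is hour 16, so E runs hour 16 to 16 + 5 = hour 21.

Working backward from the deadline:
F must finish by hour 37; it takes 9 hours, so it must start by 37 − 9 = hour 28.
E feeds into F (must start by hour 28); so E must finish by hour 28 and therefore start by hour 23.
So E can start as early as hour 16 and as late as hour 23, giving 23 − 16 = 7 hours of slack.

7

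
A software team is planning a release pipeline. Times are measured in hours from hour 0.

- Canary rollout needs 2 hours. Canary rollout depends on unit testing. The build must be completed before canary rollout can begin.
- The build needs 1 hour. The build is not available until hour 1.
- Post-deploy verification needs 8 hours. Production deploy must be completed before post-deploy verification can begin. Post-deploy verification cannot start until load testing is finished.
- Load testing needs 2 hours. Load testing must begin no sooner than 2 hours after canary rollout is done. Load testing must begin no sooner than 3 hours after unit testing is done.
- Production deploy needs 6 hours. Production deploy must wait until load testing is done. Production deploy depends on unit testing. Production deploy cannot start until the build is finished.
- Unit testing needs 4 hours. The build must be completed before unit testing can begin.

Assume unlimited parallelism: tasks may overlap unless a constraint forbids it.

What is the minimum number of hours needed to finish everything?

26

The build cannot begin until its own release at hour 1. It runs from hour 1 to 1 + 1 = hour 2.
Unit testing cannot begin until the build (finishes hour 2). It runs from hour 2 to 2 + 4 = hour 6.
For canary rollout: unit testing (finishes hour 6); the build (finishes hour 2). Taking the maximum gives a start of hour 6, and it finishes at 6 + 2 = hour 8.
Load testing needs all of canary rollout (finishes hour 8, plus 2-hour gap → hour 10); unit testing (finishes hour 6, plus 3-hour gap → hour 9). That puts its earliest start at hour 10; it finishes at 10 + 2 = hour 12.
Production deploy has to wait for load testing (finishes hour 12); unit testing (finishes hour 6); the build (finishes hour 2). The latest of these is hour 12, so production deploy runs hour 12 to 12 + 6 = hour 18.
Post-deploy verification needs all of production deploy (finishes hour 18); load testing (finishes hour 12). That puts its earliest start at hour 18; it finishes at 18 + 8 = hour 26.
All tasks are finished once the last one completes. Finish times: The build at 2, Unit testing at 6, Canary rollout at 8, Load testing at 12, Production deploy at 18, Post-deploy verification at 26. The latest is hour 26.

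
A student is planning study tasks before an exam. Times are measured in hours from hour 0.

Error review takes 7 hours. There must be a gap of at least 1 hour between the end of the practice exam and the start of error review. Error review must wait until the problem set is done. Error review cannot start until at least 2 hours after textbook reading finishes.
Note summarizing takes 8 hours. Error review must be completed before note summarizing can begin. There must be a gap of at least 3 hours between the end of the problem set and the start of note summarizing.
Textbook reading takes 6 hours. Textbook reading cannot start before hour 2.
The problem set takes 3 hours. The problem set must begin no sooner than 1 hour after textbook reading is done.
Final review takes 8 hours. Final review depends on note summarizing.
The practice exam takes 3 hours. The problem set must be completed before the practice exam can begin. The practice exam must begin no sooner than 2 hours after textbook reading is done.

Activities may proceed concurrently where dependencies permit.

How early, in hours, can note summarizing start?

Textbook reading cannot begin until its own release at hour 2. It runs from hour 2 to 2 + 6 = hour 8.
The problem set cannot begin until textbook reading (finishes hour 8, plus 1-hour gap → hour 9). It runs from hour 9 to 9 + 3 = hour 12.
The practice exam needs all of the problem set (finishes hour 12); textbook reading (finishes hour 8, plus 2-hour gap → hour 10). That puts its earliest start at hour 12; it finishes at 12 + 3 = hour 15.
Error review has to wait for the practice exam (finishes hour 15, plus 1-hour gap → hour 16); the problem set (finishes hour 12); textbook reading (finishes hour 8, plus 2-hour gap → hour 10). The latest of these is hour 16, so error review runs hour 16 to 16 + 7 = hour 23.
Note summarizing waits on error review (finishes hour 23); the problem set (finishes hour 12, plus 3-hour gap → hour 15). The latest of these is hour 23, which is the earliest note summarizing can start.

23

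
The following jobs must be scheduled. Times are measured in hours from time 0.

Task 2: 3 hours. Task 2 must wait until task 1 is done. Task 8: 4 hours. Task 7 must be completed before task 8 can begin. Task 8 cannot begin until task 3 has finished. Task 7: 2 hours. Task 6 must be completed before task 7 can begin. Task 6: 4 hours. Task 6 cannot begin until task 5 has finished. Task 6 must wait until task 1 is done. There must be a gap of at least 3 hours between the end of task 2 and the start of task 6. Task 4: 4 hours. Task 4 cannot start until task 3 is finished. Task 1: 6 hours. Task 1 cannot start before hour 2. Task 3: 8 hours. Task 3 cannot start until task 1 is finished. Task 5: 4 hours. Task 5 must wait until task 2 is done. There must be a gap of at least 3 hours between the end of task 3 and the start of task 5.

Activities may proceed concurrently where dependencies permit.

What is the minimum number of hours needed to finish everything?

After its own release at hour 2, task 1 can start at hour 2 and finishes at hour 8.
Task 3 waits on task 1 (finishes hour 8), so it starts at hour 8 and finishes at 8 + 8 = hour 16.
After task 3 (finishes hour 16), task 4 can start at hour 16 and finishes at hour 20.
Task 2 waits on task 1 (finishes hour 8), so it starts at hour 8 and finishes at 8 + 3 = hour 11.
Task 5 cannot start until task 2 (finishes hour 11); task 3 (finishes hour 16, plus 3-hour gap → hour 19). The controlling bound is hour 19, so task 5 finishes at 19 + 4 = hour 23.
Task 6 has to wait for task 5 (finishes hour 23); task 1 (finishes hour 8); task 2 (finishes hour 11, plus 3-hour gap → hour 14). The latest of these is hour 23, so task 6 runs hour 23 to 23 + 4 = hour 27.
Task 7 cannot begin until task 6 (finishes hour 27). It runs from hour 27 to 27 + 2 = hour 29.
Task 8 has to wait for task 7 (finishes hour 29); task 3 (finishes hour 16). The latest of these is hour 29, so task 8 runs hour 29 to 29 + 4 = hour 33.
All tasks are finished once the last one completes. Finish times: Task 1 at 8, Task 2 at 11, Task 3 at 16, Task 4 at 20, Task 5 at 23, Task 6 at 27, Task 7 at 29, Task 8 at 33. The latest is hour 33.

33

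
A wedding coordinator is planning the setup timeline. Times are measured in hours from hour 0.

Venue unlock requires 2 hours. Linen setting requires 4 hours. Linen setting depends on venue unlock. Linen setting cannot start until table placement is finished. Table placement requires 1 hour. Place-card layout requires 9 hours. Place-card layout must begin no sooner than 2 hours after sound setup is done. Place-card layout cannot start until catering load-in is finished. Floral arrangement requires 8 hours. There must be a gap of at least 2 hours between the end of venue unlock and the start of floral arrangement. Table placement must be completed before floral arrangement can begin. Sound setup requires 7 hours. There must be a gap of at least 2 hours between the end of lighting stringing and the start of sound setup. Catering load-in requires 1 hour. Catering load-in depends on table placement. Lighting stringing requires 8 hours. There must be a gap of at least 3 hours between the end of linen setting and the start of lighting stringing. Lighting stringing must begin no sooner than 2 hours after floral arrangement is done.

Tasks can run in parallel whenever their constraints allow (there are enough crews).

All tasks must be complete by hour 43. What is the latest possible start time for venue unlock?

Nothing follows place-card layout; the deadline of hour 43 is its only limit. It must start by 43 − 9 = hour 34.
Sound setup has to be done before place-card layout (must start by hour 34, minus 2-hour gap → hour 32). That means finishing by hour 32, i.e. starting by 32 − 7 = hour 25.
Lighting stringing feeds into sound setup (must start by hour 25, minus 2-hour gap → hour 23); so lighting stringing must finish by hour 23 and therefore start by hour 15.
Linen setting must finish before lighting stringing (must start by hour 15, minus 3-hour gap → hour 12). With a 4-hour duration, linen setting must start by 12 − 4 = hour 8.
Floral arrangement feeds into lighting stringing (must start by hour 15, minus 2-hour gap → hour 13); so floral arrangement must finish by hour 13 and therefore start by hour 5.
Venue unlock must finish in time for linen setting (must start by hour 8); floral arrangement (must start by hour 5, minus 2-hour gap → hour 3). The tightest is hour 3, so venue unlock must start by 3 − 2 = hour 1.

1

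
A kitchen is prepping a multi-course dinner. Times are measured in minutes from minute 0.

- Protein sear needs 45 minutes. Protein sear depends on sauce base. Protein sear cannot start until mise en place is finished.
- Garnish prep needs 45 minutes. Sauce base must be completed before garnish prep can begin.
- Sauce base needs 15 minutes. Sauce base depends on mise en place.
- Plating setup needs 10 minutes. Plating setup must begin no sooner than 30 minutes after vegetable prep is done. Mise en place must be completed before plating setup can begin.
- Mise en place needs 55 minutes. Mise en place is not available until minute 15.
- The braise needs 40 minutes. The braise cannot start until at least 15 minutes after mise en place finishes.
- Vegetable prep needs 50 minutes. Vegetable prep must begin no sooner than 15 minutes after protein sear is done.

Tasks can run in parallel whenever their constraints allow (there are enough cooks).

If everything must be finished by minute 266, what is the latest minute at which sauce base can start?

Nothing follows plating setup; the deadline of minute 266 is its only limit. It must start by 266 − 10 = minute 256.
Vegetable prep must finish before plating setup (must start by minute 256, minus 30-minute gap → minute 226). With a 50-minute duration, vegetable prep must start by 226 − 50 = minute 176.
Protein sear must finish before vegetable prep (must start by minute 176, minus 15-minute gap → minute 161). With a 45-minute duration, protein sear must start by 161 − 45 = minute 116.
Garnish prep must finish by minute 266; it takes 45 minutes, so it must start by 266 − 45 = minute 221.
Sauce base must finish in time for protein sear (must start by minute 116); garnish prep (must start by minute 221). The tightest is minute 116, so sauce base must start by 116 − 15 = minute 101.

101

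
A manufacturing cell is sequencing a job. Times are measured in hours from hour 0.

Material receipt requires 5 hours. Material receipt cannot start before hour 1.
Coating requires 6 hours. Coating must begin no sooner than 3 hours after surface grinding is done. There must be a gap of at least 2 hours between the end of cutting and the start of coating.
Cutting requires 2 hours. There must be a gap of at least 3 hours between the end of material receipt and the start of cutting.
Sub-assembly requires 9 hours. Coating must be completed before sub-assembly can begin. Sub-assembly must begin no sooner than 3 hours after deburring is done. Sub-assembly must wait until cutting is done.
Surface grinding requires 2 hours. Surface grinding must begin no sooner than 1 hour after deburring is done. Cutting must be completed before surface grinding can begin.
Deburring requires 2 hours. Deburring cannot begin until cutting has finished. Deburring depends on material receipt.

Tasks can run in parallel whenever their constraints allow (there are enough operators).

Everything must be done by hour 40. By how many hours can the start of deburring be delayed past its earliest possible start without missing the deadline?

6

After its own release at hour 1, material receipt can start at hour 1 and finishes at hour 6.
Cutting cannot begin until material receipt (finishes hour 6, plus 3-hour gap → hour 9). It runs from hour 9 to 9 + 2 = hour 11.
For deburring: cutting (finishes hour 11); material receipt (finishes hour 6). Taking the maximum gives a start of hour 11, and it finishes at 11 + 2 = hour 13.

Working backward from the deadline:
Sub-assembly must finish by hour 40; it takes 9 hours, so it must start by 40 − 9 = hour 31.
Coating feeds into sub-assembly (must start by hour 31); so coating must finish by hour 31 and therefore start by hour 25.
Surface grinding must finish before coating (must start by hour 25, minus 3-hour gap → hour 22). With a 2-hour duration, surface grinding must start by 22 − 2 = hour 20.
Deburring has several dependents: surface grinding (must start by hour 20, minus 1-hour gap → hour 19); sub-assembly (must start by hour 31, minus 3-hour gap → hour 28). The earliest of those limits is hour 19, so deburring must start by 19 − 2 = hour 17.
So deburring can start as early as hour 11 and as late as hour 17, giving 17 − 11 = 6 hours of slack.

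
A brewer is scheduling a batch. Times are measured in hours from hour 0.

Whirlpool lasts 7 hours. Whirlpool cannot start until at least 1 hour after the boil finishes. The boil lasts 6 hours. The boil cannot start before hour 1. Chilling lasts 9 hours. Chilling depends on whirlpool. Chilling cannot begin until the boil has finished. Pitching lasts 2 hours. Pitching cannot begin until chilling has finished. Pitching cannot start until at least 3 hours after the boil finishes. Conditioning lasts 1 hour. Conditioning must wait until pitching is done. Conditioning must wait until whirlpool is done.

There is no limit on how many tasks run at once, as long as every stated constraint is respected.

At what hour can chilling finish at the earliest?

The boil cannot begin until its own release at hour 1. It runs from hour 1 to 1 + 6 = hour 7.
After the boil (finishes hour 7, plus 1-hour gap → hour 8), whirlpool can start at hour 8 and finishes at hour 15.
Chilling needs all of whirlpool (finishes hour 15); the boil (finishes hour 7). That puts its earliest start at hour 15; it finishes at 15 + 9 = hour 24.

24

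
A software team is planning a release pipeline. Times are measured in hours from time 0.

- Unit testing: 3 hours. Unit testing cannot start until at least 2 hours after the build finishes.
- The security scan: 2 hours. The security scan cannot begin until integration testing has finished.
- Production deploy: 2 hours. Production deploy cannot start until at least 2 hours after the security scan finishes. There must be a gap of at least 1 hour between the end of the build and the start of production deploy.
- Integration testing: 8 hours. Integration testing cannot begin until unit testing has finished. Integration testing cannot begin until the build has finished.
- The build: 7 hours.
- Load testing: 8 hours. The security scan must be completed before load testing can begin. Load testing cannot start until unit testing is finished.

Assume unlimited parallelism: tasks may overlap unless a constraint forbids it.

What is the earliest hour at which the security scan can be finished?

22

Nothing blocks the build, so it runs from hour 0 to hour 7.
Unit testing cannot begin until the build (finishes hour 7, plus 2-hour gap → hour 9). It runs from hour 9 to 9 + 3 = hour 12.
Integration testing has to wait for unit testing (finishes hour 12); the build (finishes hour 7). The latest of these is hour 12, so integration testing runs hour 12 to 12 + 8 = hour 20.
The security scan cannot begin until integration testing (finishes hour 20). It runs from hour 20 to 20 + 2 = hour 22.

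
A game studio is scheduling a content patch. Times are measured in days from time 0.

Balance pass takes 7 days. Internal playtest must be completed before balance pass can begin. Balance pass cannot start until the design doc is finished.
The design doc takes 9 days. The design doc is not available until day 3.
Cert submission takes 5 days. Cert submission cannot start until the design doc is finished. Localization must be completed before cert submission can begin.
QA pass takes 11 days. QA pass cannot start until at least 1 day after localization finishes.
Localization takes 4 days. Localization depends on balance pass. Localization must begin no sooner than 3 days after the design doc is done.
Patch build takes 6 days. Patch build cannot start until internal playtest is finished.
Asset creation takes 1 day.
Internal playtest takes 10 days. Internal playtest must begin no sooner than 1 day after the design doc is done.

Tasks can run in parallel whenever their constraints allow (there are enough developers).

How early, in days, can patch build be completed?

The design doc waits on its own release at day 3, so it starts at day 3 and finishes at 3 + 9 = day 12.
Internal playtest cannot begin until the design doc (finishes day 12, plus 1-day gap → day 13). It runs from day 13 to 13 + 10 = day 23.
Patch build cannot begin until internal playtest (finishes day 23). It runs from day 23 to 23 + 6 = day 29.

29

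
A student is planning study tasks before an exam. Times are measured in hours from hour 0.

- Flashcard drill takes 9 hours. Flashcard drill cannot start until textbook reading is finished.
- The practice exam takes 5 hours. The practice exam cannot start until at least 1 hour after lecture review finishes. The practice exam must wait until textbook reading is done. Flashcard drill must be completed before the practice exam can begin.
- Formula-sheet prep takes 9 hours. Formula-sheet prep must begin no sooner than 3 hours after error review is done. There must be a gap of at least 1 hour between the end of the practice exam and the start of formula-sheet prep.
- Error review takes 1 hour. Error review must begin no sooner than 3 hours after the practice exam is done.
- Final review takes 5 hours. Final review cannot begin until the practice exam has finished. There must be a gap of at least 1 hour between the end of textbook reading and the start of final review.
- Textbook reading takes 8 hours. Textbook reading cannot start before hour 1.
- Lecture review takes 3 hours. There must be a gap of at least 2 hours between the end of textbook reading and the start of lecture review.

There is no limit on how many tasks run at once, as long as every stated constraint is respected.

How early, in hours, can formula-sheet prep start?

30

Textbook reading waits on its own release at hour 1, so it starts at hour 1 and finishes at 1 + 8 = hour 9.
Flashcard drill cannot begin until textbook reading (finishes hour 9). It runs from hour 9 to 9 + 9 = hour 18.
Lecture review cannot begin until textbook reading (finishes hour 9, plus 2-hour gap → hour 11). It runs from hour 11 to 11 + 3 = hour 14.
For the practice exam: lecture review (finishes hour 14, plus 1-hour gap → hour 15); textbook reading (finishes hour 9); flashcard drill (finishes hour 18). Taking the maximum gives a start of hour 18, and it finishes at 18 + 5 = hour 23.
After the practice exam (finishes hour 23, plus 3-hour gap → hour 26), error review can start at hour 26 and finishes at hour 27.
Formula-sheet prep waits on error review (finishes hour 27, plus 3-hour gap → hour 30); the practice exam (finishes hour 23, plus 1-hour gap → hour 24). The latest of these is hour 30, which is the earliest formula-sheet prep can start.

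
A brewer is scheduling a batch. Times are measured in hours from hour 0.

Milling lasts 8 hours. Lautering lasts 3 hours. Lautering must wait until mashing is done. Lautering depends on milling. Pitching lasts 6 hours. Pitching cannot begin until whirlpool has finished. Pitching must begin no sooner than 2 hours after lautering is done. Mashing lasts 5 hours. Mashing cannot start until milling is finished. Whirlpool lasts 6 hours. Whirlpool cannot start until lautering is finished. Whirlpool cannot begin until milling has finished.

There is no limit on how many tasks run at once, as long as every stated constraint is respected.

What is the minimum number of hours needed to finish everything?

28

Nothing blocks milling, so it runs from hour 0 to hour 8.
Mashing cannot begin until milling (finishes hour 8). It runs from hour 8 to 8 + 5 = hour 13.
Lautering cannot start until mashing (finishes hour 13); milling (finishes hour 8). The controlling bound is hour 13, so lautering finishes at 13 + 3 = hour 16.
For whirlpool: lautering (finishes hour 16); milling (finishes hour 8). Taking the maximum gives a start of hour 16, and it finishes at 16 + 6 = hour 22.
For pitching: whirlpool (finishes hour 22); lautering (finishes hour 16, plus 2-hour gap → hour 18). Taking the maximum gives a start of hour 22, and it finishes at 22 + 6 = hour 28.
All tasks are finished once the last one completes. Finish times: Milling at 8, Mashing at 13, Lautering at 16, Whirlpool at 22, Pitching at 28. The latest is hour 28.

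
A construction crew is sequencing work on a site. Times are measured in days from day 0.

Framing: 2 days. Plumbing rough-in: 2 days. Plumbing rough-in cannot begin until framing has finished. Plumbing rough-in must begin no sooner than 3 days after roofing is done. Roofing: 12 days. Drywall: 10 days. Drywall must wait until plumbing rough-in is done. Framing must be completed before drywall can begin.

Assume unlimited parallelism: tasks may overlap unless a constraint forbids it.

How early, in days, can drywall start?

17

Roofing has no prerequisites, so it starts at day 0 and finishes at day 12.
Framing can start immediately at day 0; it finishes at day 2.
Plumbing rough-in has to wait for framing (finishes day 2); roofing (finishes day 12, plus 3-day gap → day 15). The latest of these is day 15, so plumbing rough-in runs day 15 to 15 + 2 = day 17.
Drywall waits on plumbing rough-in (finishes day 17); framing (finishes day 2). The latest of these is day 17, which is the earliest drywall can start.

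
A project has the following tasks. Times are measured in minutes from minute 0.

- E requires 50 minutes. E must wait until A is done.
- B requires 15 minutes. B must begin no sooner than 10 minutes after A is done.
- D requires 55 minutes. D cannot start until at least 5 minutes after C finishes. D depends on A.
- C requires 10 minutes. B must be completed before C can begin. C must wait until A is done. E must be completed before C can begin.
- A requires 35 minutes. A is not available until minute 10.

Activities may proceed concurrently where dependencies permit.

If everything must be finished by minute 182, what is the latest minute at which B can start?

97

D must finish by minute 182; it takes 55 minutes, so it must start by 182 − 55 = minute 127.
C feeds into D (must start by minute 127, minus 5-minute gap → minute 122); so C must finish by minute 122 and therefore start by minute 112.
B has to be done before C (must start by minute 112). That means finishing by minute 112, i.e. starting by 112 − 15 = minute 97.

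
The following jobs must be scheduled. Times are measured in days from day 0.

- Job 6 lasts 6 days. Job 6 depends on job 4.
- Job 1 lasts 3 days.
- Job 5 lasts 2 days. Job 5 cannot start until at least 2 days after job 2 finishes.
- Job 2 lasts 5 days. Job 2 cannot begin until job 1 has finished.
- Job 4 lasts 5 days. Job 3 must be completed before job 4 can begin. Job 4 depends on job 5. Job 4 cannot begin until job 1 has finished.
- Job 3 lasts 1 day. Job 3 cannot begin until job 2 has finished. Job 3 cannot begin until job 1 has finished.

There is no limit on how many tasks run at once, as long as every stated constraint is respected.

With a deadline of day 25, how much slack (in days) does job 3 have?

Nothing blocks job 1, so it runs from day 0 to day 3.
Job 2 cannot begin until job 1 (finishes day 3). It runs from day 3 to 3 + 5 = day 8.
Job 3 cannot start until job 2 (finishes day 8); job 1 (finishes day 3). The controlling bound is day 8, so job 3 finishes at 8 + 1 = day 9.

Working backward from the deadline:
Nothing follows job 6; the deadline of day 25 is its only limit. It must start by 25 − 6 = day 19.
Job 4 has to be done before job 6 (must start by day 19). That means finishing by day 19, i.e. starting by 19 − 5 = day 14.
Job 3 must finish before job 4 (must start by day 14). With a 1-day duration, job 3 must start by 14 − 1 = day 13.
So job 3 can start as early as day 8 and as late as day 13, giving 13 − 8 = 5 days of slack.

5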